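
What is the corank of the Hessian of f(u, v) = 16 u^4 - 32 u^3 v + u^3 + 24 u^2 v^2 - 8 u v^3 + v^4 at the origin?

Hessian at 0 has rank 0.

2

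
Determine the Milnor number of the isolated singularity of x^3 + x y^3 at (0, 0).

7

The Hessian of f at 0 is [[0, 0], [0, 0]] with rank 0, so corank 2. A Groebner basis of the Jacobian ideal J(f) in C{x,y} is {x^3, x*y^2, 3*x^2 + y^3}; counting standard monomials gives mu = 7. Corank 2; j^3 = x^3 is a perfect cube, so E-series; the 4-jet and mu = 7 give E_7.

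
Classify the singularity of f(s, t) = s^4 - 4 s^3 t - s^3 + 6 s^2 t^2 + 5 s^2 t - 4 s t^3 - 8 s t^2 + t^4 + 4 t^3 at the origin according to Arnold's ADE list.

D5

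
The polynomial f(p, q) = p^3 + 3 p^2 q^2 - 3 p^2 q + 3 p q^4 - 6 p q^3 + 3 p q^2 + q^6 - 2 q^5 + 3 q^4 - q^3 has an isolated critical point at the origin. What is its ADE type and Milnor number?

The Hessian of f at 0 is [[0, 0], [0, 0]] with rank 0, so corank 2. A Groebner basis of the Jacobian ideal J(f) in C{p,q} is {q^4, p^3 - 3*p^2*q - 3*p^2/2 + 3*p*q + 2*q^3 - 3*q^2/2, p^2/2 + p*q^2 - p*q - q^3 + q^2/2}; counting standard monomials gives mu = 8. Corank 2; j^3 = (p - q)^3 is a perfect cube, so E-series; the 5-jet and mu = 8 give E_8.

Type E_{8}, Milnor number mu = 8.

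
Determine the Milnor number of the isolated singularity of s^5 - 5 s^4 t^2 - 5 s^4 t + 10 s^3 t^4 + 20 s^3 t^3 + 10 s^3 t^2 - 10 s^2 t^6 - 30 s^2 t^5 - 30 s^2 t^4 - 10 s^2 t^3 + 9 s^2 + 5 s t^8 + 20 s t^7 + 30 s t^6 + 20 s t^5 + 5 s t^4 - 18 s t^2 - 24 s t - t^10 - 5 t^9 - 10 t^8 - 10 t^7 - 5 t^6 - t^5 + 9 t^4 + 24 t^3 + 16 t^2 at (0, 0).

4

The Hessian of f at 0 has rank 1. Corank 1: A-series; mu = 4 gives A_4.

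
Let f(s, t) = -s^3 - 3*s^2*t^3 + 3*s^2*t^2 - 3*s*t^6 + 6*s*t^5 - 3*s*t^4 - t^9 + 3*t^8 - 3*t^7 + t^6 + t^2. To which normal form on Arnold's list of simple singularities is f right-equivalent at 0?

A_{2}

The Hessian of f at 0 has rank 1. Corank 1: A-series; mu = 2 gives A_2.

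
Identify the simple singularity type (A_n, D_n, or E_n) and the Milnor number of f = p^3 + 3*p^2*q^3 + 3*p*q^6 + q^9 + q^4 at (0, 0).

Type E6, Milnor number mu = 6.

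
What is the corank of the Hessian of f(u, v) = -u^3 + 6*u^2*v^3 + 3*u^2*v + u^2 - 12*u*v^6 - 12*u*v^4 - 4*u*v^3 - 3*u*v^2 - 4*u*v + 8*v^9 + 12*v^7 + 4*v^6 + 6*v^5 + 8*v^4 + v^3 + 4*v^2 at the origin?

The Hessian at 0 is [[2, -4], [-4, 8]] of rank 1; hence corank 1.

1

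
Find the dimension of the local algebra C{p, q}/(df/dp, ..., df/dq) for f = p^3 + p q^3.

The Hessian of f at 0 has rank 0. Corank 2; j^3 = p^3 is a perfect cube, so E-series; the 4-jet and mu = 7 give E_7.

7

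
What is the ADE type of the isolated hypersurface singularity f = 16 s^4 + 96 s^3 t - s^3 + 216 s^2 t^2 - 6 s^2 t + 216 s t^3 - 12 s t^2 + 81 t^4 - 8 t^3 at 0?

The Hessian of f at 0 has rank 0. Corank 2; j^3 = -(s + 2*t)^3 is a perfect cube, so E-series; the 4-jet and mu = 6 give E_6.

E_6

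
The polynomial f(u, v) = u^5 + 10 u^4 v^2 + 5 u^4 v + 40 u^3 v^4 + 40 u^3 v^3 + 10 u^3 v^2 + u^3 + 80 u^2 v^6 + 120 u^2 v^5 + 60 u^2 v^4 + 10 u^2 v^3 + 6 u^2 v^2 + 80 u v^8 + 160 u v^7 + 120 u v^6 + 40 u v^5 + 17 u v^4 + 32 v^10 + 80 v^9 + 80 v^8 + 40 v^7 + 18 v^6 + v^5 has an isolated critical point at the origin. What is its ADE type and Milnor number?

Type E_8, Milnor number mu = 8.

The Hessian of f at 0 is [[0, 0], [0, 0]] with rank 0, so corank 2. A Groebner basis of the Jacobian ideal J(f) in C{u,v} is {-u^2/16 + u*v^3 - u*v^2/4, u^2/4 + u*v^2 + v^4, u^3, u^2*v + u^2/4 + u*v^2}; counting standard monomials gives mu = 8. Corank 2; j^3 = u^3 is a perfect cube, so E-series; the 5-jet and mu = 8 give E_8.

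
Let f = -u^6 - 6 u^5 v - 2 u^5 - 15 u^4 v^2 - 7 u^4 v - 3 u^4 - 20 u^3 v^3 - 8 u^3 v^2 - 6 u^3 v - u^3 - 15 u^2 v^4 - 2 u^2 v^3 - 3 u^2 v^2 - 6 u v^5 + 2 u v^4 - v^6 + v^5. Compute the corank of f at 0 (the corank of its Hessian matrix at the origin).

2

The Hessian at 0 is [[0, 0], [0, 0]] of rank 0; hence corank 2.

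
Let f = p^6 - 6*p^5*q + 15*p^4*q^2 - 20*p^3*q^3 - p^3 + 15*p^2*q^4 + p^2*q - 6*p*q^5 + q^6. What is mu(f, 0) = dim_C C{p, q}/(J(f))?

The Hessian of f at 0 is [[0, 0], [0, 0]] with rank 0, so corank 2. A Groebner basis of the Jacobian ideal J(f) in C{p,q} is {p*q/6 + q^5, p*q^2, p^2 - p*q}; counting standard monomials gives mu = 7. Corank 2; j^3 = -p^2*(p - q) has shape L^2 M (L != M), so D-series; mu = 7 gives D_7.

7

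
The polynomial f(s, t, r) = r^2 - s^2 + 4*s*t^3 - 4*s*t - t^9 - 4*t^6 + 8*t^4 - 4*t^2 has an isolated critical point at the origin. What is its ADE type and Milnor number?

Type A_{8}, Milnor number mu = 8.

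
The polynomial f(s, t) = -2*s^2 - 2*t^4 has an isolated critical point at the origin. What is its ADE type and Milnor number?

Type A3, Milnor number mu = 3.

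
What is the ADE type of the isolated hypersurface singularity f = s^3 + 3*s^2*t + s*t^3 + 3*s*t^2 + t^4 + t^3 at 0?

The Hessian of f at 0 is [[0, 0], [0, 0]] with rank 0, so corank 2. A Groebner basis of the Jacobian ideal J(f) in C{s,t} is {s^3 + 3*s^2*t + 6*s^2 + 12*s*t + 6*t^2, -3*s^2 + s*t^2 - 6*s*t - 3*t^2, 3*s^2 + 6*s*t + t^3 + 3*t^2}; counting standard monomials gives mu = 7. Corank 2; j^3 = (s + t)^3 is a perfect cube, so E-series; the 4-jet and mu = 7 give E_7.

E_{7}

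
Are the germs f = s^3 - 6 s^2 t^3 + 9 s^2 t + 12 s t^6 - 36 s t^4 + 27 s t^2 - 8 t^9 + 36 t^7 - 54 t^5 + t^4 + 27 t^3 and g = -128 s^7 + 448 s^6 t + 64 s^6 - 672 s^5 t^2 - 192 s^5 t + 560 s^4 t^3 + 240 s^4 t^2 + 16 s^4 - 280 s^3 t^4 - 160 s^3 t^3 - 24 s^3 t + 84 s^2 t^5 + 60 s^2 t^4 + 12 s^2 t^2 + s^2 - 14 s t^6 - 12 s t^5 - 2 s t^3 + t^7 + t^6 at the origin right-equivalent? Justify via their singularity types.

No.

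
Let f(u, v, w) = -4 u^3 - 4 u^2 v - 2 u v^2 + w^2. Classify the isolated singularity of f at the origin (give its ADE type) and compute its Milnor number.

Type D_4, Milnor number mu = 4.

The Hessian of f at 0 has rank 1. Corank 2; j^3 = -2*u*(2*u^2 + 2*u*v + v^2) splits into three distinct lines over C (the quadratic factor has nonzero discriminant), so D_4.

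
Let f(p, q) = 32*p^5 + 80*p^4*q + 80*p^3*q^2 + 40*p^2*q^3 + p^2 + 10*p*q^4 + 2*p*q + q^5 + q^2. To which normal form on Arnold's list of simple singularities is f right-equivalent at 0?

The Hessian of f at 0 is [[2, 2], [2, 2]] with rank 1, so corank 1. A Groebner basis of the Jacobian ideal J(f) in C{p,q} is {q^4, p + q}; counting standard monomials gives mu = 4. Corank 1: A-series; mu = 4 gives A_4.

A_4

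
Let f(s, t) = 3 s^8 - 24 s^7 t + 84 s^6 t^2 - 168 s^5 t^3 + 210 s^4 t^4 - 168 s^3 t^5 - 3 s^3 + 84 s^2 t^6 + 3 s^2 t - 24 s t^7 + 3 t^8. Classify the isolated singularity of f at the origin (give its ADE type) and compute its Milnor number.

The Hessian of f at 0 has rank 0. Corank 2; j^3 = -3*s^2*(s - t) has shape L^2 M (L != M), so D-series; mu = 9 gives D_9.

Type D9, Milnor number mu = 9.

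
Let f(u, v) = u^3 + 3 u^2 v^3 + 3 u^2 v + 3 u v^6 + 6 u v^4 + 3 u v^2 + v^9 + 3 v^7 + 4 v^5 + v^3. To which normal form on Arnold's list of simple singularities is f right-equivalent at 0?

The Hessian of f at 0 has rank 0. Corank 2; j^3 = (u + v)^3 is a perfect cube, so E-series; the 5-jet and mu = 8 give E_8.

E8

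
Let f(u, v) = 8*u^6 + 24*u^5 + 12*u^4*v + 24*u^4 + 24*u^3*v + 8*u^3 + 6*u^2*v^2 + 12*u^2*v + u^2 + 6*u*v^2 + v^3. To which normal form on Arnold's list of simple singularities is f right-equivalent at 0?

The Hessian of f at 0 is [[2, 0], [0, 0]] with rank 1, so corank 1. A Groebner basis of the Jacobian ideal J(f) in C{u,v} is {v^2, u}; counting standard monomials gives mu = 2. Corank 1: A-series; mu = 2 gives A_2.

A_2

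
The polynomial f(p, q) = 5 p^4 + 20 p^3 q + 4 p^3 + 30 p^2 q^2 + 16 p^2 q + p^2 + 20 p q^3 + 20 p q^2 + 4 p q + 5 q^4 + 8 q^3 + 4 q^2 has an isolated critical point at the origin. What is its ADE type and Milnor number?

Type A_3, Milnor number mu = 3.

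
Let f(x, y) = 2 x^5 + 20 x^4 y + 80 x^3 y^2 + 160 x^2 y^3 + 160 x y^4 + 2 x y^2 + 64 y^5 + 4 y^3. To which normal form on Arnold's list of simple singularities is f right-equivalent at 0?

D6

The Hessian of f at 0 is [[0, 0], [0, 0]] with rank 0, so corank 2. A Groebner basis of the Jacobian ideal J(f) in C{x,y} is {x^4 + y^2/5, y^3, x*y + 2*y^2}; counting standard monomials gives mu = 6. Corank 2; j^3 = 2*y^2*(x + 2*y) has shape L^2 M (L != M), so D-series; mu = 6 gives D_6.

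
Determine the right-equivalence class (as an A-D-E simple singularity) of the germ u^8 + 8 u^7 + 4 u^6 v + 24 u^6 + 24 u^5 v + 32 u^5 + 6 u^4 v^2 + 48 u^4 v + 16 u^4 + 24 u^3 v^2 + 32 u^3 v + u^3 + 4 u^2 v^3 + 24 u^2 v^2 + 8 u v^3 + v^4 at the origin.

E_6

The Hessian of f at 0 is [[0, 0], [0, 0]] with rank 0, so corank 2. A Groebner basis of the Jacobian ideal J(f) in C{u,v} is {v^4, u*v^2 + v^3/6, u^2}; counting standard monomials gives mu = 6. Corank 2; j^3 = u^3 is a perfect cube, so E-series; the 4-jet and mu = 6 give E_6.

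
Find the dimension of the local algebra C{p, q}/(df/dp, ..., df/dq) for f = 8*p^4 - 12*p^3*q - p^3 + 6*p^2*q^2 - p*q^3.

7

The Hessian of f at 0 is [[0, 0], [0, 0]] with rank 0, so corank 2. A Groebner basis of the Jacobian ideal J(f) in C{p,q} is {3*p^2/4 + q^4 + q^3/4, p^3, p^2*q - p^2/4 - q^3/12, -p^2 + p*q^2 - q^3/3}; counting standard monomials gives mu = 7. Corank 2; j^3 = -p^3 is a perfect cube, so E-series; the 4-jet and mu = 7 give E_7.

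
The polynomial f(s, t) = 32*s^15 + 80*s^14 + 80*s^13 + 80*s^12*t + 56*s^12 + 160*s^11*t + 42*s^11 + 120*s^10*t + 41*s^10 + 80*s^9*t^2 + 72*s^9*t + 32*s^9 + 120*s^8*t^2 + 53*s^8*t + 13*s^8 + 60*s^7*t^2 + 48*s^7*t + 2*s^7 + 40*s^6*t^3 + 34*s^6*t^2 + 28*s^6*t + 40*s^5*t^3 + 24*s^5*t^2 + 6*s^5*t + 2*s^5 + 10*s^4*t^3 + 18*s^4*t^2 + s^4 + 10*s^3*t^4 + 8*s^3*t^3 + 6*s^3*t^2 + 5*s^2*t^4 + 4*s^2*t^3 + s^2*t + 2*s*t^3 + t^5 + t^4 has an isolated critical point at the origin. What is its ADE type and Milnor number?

Type D_{5}, Milnor number mu = 5.

The Hessian of f at 0 has rank 0. Corank 2; j^3 = s^2*t has shape L^2 M (L != M), so D-series; mu = 5 gives D_5.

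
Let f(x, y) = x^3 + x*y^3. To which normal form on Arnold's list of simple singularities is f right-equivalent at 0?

E_{7}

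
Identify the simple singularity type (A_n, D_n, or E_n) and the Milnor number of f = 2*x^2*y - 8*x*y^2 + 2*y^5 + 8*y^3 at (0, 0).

The Hessian of f at 0 is [[0, 0], [0, 0]] with rank 0, so corank 2. A Groebner basis of the Jacobian ideal J(f) in C{x,y} is {x^2/5 + y^4 - 4*y^2/5, x^3 - 8*y^3, x*y - 2*y^2}; counting standard monomials gives mu = 6. Corank 2; j^3 = 2*y*(x - 2*y)^2 has shape L^2 M (L != M), so D-series; mu = 6 gives D_6.

Type D_6, Milnor number mu = 6.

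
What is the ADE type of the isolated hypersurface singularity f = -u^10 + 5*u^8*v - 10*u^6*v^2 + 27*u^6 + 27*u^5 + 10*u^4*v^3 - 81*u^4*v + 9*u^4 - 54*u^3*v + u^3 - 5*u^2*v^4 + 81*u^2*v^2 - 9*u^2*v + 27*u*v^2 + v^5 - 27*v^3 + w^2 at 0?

The Hessian of f at 0 has rank 1. Corank 2; j^3 = (u - 3*v)^3 is a perfect cube, so E-series; the 5-jet and mu = 8 give E_8.

E_{8}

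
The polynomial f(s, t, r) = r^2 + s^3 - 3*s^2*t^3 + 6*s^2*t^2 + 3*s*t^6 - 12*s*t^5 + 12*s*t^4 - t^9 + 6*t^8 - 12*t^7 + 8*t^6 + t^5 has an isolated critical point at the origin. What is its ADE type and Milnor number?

Type E_{8}, Milnor number mu = 8.

The Hessian of f at 0 is [[0, 0, 0], [0, 0, 0], [0, 0, 2]] with rank 1, so corank 2. A Groebner basis of the Jacobian ideal J(f) in C{s,t,r} is {-s^2/2 + s*t^3 - 2*s*t^2, t^4, s^3, s^2*t + 2*s^2 + 8*s*t^2, r}; counting standard monomials gives mu = 8. Corank 2; j^3 = s^3 is a perfect cube, so E-series; the 5-jet and mu = 8 give E_8.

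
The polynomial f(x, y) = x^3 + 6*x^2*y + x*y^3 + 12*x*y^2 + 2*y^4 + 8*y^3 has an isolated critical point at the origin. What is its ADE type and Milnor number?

The Hessian of f at 0 is [[0, 0], [0, 0]] with rank 0, so corank 2. A Groebner basis of the Jacobian ideal J(f) in C{x,y} is {x^3 + 6*x^2*y + 48*x^2 + 192*x*y + 192*y^2, -6*x^2 + x*y^2 - 24*x*y - 24*y^2, 3*x^2 + 12*x*y + y^3 + 12*y^2}; counting standard monomials gives mu = 7. Corank 2; j^3 = (x + 2*y)^3 is a perfect cube, so E-series; the 4-jet and mu = 7 give E_7.

Type E_7, Milnor number mu = 7.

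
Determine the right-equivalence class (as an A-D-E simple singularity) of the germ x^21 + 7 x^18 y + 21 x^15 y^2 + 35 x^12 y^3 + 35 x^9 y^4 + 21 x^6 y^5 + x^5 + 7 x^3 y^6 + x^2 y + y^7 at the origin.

The Hessian of f at 0 has rank 0. Corank 2; j^3 = x^2*y has shape L^2 M (L != M), so D-series; mu = 8 gives D_8.

D_{8}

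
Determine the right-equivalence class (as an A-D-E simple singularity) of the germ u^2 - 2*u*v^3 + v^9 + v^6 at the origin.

A8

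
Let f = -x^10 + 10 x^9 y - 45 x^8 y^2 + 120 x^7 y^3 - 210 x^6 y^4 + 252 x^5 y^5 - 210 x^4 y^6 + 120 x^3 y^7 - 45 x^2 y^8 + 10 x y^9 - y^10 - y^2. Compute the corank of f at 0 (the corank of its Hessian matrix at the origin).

1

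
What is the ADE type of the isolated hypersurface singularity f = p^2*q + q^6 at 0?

D7

The Hessian of f at 0 has rank 0. Corank 2; j^3 = p^2*q has shape L^2 M (L != M), so D-series; mu = 7 gives D_7.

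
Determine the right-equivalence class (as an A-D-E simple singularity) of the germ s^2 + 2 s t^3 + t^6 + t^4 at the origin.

The Hessian of f at 0 has rank 1. Corank 1: A-series; mu = 3 gives A_3.

A_3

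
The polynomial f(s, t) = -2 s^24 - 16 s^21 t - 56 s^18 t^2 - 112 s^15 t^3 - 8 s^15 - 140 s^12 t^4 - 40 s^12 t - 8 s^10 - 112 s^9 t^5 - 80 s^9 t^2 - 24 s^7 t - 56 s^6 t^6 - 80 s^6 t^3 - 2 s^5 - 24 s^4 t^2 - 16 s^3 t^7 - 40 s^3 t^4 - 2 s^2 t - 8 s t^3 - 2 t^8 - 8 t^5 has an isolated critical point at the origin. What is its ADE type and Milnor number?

Type D_{9}, Milnor number mu = 9.

The Hessian of f at 0 has rank 0. Corank 2; j^3 = -2*s^2*t has shape L^2 M (L != M), so D-series; mu = 9 gives D_9.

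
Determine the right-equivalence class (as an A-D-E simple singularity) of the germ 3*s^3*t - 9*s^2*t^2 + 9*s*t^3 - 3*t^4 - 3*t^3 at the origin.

E_{7}

The Hessian of f at 0 is [[0, 0], [0, 0]] with rank 0, so corank 2. A Groebner basis of the Jacobian ideal J(f) in C{s,t} is {s^3 - 3*s*t^2 - 3*t^2, s^2*t - 2*s*t^2, t^3}; counting standard monomials gives mu = 7. Corank 2; j^3 = -3*t^3 is a perfect cube, so E-series; the 4-jet and mu = 7 give E_7.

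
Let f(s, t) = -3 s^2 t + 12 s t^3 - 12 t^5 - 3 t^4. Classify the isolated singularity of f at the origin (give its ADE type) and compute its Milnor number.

Type D5, Milnor number mu = 5.

The Hessian of f at 0 has rank 0. Corank 2; j^3 = -3*s^2*t has shape L^2 M (L != M), so D-series; mu = 5 gives D_5.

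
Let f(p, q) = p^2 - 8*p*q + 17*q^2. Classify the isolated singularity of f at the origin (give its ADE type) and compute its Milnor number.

The Hessian of f at 0 has rank 2. Corank 0: nondegenerate Morse point, so A_1.

Type A_1, Milnor number mu = 1.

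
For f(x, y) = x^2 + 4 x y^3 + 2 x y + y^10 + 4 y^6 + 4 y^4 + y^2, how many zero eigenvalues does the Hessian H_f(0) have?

1

Hessian at 0 has rank 1.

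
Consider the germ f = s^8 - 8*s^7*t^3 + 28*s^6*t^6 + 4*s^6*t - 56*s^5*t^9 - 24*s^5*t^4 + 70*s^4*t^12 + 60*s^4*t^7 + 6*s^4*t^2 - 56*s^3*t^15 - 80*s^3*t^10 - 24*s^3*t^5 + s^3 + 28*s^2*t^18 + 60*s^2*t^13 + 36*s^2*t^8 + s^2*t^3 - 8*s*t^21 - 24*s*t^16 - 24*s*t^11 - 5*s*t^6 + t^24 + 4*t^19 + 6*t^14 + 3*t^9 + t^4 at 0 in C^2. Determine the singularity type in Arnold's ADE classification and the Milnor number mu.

The Hessian of f at 0 has rank 0. Corank 2; j^3 = s^3 is a perfect cube, so E-series; the 4-jet and mu = 6 give E_6.

Type E_6, Milnor number mu = 6.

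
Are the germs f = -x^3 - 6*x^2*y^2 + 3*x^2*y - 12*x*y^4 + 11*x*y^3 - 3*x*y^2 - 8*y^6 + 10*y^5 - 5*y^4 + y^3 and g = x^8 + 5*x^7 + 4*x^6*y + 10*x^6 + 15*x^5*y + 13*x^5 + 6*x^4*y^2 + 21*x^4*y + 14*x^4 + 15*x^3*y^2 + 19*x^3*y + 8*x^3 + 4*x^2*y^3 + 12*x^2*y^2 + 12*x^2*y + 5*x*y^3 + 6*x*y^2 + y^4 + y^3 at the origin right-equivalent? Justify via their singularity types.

The Hessian of f at 0 has rank 0. Corank 2; j^3 = -(x - y)^3 is a perfect cube, so E-series; the 4-jet and mu = 7 give E_7. The Hessian of g at 0 has rank 0. Corank 2; j^3 = (2*x + y)^3 is a perfect cube, so E-series; the 4-jet and mu = 7 give E_7. Both have type E_7, hence right-equivalent.

Yes.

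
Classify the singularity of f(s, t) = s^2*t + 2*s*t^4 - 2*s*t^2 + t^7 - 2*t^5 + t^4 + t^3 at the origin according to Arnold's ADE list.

D5

The Hessian of f at 0 is [[0, 0], [0, 0]] with rank 0, so corank 2. A Groebner basis of the Jacobian ideal J(f) in C{s,t} is {s^3 + s^2/4 - t^2/4, s^2/4 + t^3 - t^2/4, s*t - t^2}; counting standard monomials gives mu = 5. Corank 2; j^3 = t*(s - t)^2 has shape L^2 M (L != M), so D-series; mu = 5 gives D_5.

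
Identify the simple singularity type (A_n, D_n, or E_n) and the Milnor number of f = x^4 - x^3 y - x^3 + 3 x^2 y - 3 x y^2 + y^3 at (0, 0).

The Hessian of f at 0 is [[0, 0], [0, 0]] with rank 0, so corank 2. A Groebner basis of the Jacobian ideal J(f) in C{x,y} is {3*x^2 - 6*x*y + y^4 - y^3 + 3*y^2, x^3 - 3*x^2 + 6*x*y - 3*y^2, x^2*y - 3*x^2 + 6*x*y - 3*y^2, -2*x^2 + x*y^2 + 4*x*y - y^3/3 - 2*y^2}; counting standard monomials gives mu = 7. Corank 2; j^3 = -(x - y)^3 is a perfect cube, so E-series; the 4-jet and mu = 7 give E_7.

Type E_{7}, Milnor number mu = 7.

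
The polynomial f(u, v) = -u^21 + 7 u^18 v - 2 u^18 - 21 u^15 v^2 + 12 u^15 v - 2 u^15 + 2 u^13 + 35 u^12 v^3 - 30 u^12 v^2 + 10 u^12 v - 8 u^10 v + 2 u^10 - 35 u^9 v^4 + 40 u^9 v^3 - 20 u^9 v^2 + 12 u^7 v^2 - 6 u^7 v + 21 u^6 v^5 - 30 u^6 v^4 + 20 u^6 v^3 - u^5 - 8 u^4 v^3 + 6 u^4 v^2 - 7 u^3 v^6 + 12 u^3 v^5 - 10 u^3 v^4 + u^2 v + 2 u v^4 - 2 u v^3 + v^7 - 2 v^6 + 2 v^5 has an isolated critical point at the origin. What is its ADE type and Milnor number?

Type D_6, Milnor number mu = 6.

The Hessian of f at 0 has rank 0. Corank 2; j^3 = u^2*v has shape L^2 M (L != M), so D-series; mu = 6 gives D_6.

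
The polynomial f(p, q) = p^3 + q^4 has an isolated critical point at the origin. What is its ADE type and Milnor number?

The Hessian of f at 0 has rank 0. Corank 2; j^3 = p^3 is a perfect cube, so E-series; the 4-jet and mu = 6 give E_6.

Type E6, Milnor number mu = 6.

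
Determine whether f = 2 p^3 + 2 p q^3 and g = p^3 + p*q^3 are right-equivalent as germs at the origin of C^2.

The Hessian of f at 0 has rank 0. Corank 2; j^3 = 2*p^3 is a perfect cube, so E-series; the 4-jet and mu = 7 give E_7. The Hessian of g at 0 has rank 0. Corank 2; j^3 = p^3 is a perfect cube, so E-series; the 4-jet and mu = 7 give E_7. Both have type E_7, hence right-equivalent.

Yes.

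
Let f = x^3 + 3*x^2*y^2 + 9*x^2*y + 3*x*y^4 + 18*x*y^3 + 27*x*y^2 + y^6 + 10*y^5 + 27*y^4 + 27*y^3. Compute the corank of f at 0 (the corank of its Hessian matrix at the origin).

2

Hessian at 0 has rank 0.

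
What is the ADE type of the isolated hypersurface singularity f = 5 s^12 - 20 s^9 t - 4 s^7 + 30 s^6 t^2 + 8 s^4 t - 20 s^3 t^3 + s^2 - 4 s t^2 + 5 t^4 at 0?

The Hessian of f at 0 is [[2, 0], [0, 0]] with rank 1, so corank 1. A Groebner basis of the Jacobian ideal J(f) in C{s,t} is {s^2, s*t, -s/2 + t^2}; counting standard monomials gives mu = 3. Corank 1: A-series; mu = 3 gives A_3.

A_3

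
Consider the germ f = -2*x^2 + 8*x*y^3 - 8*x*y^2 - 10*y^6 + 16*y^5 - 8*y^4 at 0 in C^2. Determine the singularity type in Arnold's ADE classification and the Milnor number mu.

The Hessian of f at 0 has rank 1. Corank 1: A-series; mu = 5 gives A_5.

Type A_5, Milnor number mu = 5.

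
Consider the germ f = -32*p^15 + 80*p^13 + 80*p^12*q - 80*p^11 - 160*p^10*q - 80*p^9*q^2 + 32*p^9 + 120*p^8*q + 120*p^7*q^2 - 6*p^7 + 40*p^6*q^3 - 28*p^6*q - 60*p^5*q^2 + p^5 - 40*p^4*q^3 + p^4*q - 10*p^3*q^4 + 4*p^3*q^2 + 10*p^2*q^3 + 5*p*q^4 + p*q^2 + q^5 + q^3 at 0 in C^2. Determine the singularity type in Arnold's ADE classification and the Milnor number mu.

Type D6, Milnor number mu = 6.

The Hessian of f at 0 has rank 0. Corank 2; j^3 = q^2*(p + q) has shape L^2 M (L != M), so D-series; mu = 6 gives D_6.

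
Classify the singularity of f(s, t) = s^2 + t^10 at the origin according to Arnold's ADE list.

A_{9}

The Hessian of f at 0 has rank 1. Corank 1: A-series; mu = 9 gives A_9.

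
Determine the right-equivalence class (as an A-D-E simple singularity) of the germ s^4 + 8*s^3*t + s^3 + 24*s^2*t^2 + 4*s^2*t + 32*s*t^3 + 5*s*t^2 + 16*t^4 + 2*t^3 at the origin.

The Hessian of f at 0 is [[0, 0], [0, 0]] with rank 0, so corank 2. A Groebner basis of the Jacobian ideal J(f) in C{s,t} is {s*t^2 + s*t/4 + t^2/4, -s*t/4 + t^3 - t^2/4, s^2 + 3*s*t + 2*t^2}; counting standard monomials gives mu = 5. Corank 2; j^3 = (s + t)^2*(s + 2*t) has shape L^2 M (L != M), so D-series; mu = 5 gives D_5.

D5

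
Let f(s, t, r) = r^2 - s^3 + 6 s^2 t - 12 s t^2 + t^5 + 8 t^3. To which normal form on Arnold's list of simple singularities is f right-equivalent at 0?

The Hessian of f at 0 is [[0, 0, 0], [0, 0, 0], [0, 0, 2]] with rank 1, so corank 2. A Groebner basis of the Jacobian ideal J(f) in C{s,t,r} is {t^4, s^2 - 4*s*t + 4*t^2, r}; counting standard monomials gives mu = 8. Corank 2; j^3 = -(s - 2*t)^3 is a perfect cube, so E-series; the 5-jet and mu = 8 give E_8.

E8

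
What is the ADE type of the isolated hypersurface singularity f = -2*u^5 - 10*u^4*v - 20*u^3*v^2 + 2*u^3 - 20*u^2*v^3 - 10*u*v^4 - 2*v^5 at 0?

E_{8}

The Hessian of f at 0 has rank 0. Corank 2; j^3 = 2*u^3 is a perfect cube, so E-series; the 5-jet and mu = 8 give E_8.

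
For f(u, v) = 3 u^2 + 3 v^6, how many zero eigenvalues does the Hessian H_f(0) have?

Hessian at 0 has rank 1.

1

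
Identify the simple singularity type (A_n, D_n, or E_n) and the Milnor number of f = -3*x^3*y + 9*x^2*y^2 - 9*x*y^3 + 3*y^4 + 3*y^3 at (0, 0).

The Hessian of f at 0 has rank 0. Corank 2; j^3 = 3*y^3 is a perfect cube, so E-series; the 4-jet and mu = 7 give E_7.

Type E7, Milnor number mu = 7.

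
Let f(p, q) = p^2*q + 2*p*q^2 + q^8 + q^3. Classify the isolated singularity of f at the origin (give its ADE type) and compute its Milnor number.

The Hessian of f at 0 is [[0, 0], [0, 0]] with rank 0, so corank 2. A Groebner basis of the Jacobian ideal J(f) in C{p,q} is {p^2/8 + q^7 - q^2/8, p^3 + q^3, p*q + q^2}; counting standard monomials gives mu = 9. Corank 2; j^3 = q*(p + q)^2 has shape L^2 M (L != M), so D-series; mu = 9 gives D_9.

Type D9, Milnor number mu = 9.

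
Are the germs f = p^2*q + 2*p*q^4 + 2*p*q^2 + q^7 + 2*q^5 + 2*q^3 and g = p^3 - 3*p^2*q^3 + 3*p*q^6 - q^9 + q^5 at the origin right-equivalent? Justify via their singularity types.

The Hessian of f at 0 has rank 0. Corank 2; j^3 = q*(p^2 + 2*p*q + 2*q^2) splits into three distinct lines over C (the quadratic factor has nonzero discriminant), so D_4. The Hessian of g at 0 has rank 0. Corank 2; j^3 = p^3 is a perfect cube, so E-series; the 5-jet and mu = 8 give E_8. f is D_4 but g is E_8, hence not right-equivalent.

No.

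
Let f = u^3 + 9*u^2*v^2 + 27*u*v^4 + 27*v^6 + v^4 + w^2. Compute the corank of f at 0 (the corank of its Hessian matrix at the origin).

2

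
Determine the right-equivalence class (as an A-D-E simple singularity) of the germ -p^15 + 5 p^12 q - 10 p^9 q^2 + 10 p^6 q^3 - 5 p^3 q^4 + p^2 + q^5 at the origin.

The Hessian of f at 0 has rank 1. Corank 1: A-series; mu = 4 gives A_4.

A4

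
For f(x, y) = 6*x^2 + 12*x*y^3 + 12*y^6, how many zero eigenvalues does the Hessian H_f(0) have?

Hessian at 0 has rank 1.

1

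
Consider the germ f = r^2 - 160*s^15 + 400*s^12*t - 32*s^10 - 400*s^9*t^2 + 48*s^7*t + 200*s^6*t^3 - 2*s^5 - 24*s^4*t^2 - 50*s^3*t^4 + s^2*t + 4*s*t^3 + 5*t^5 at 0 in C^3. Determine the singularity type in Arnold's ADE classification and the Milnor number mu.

The Hessian of f at 0 is [[0, 0, 0], [0, 0, 0], [0, 0, 2]] with rank 1, so corank 2. A Groebner basis of the Jacobian ideal J(f) in C{s,t,r} is {s^3, s^2*t, -2*s^2 + s*t^2, s*t/2 + t^3, r}; counting standard monomials gives mu = 6. Corank 2; j^3 = s^2*t has shape L^2 M (L != M), so D-series; mu = 6 gives D_6.

Type D6, Milnor number mu = 6.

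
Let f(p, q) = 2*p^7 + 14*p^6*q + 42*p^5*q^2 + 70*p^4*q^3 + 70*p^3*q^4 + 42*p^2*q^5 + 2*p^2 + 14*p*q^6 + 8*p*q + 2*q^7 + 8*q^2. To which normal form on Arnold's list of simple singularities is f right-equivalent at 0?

The Hessian of f at 0 is [[4, 8], [8, 16]] with rank 1, so corank 1. A Groebner basis of the Jacobian ideal J(f) in C{p,q} is {q^6, p + 2*q}; counting standard monomials gives mu = 6. Corank 1: A-series; mu = 6 gives A_6.

A6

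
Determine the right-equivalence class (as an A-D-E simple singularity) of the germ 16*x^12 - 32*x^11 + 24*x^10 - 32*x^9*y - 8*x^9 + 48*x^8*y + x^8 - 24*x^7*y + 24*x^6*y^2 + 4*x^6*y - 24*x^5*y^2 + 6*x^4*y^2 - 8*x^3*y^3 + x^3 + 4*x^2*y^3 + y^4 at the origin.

E_{6}

The Hessian of f at 0 has rank 0. Corank 2; j^3 = x^3 is a perfect cube, so E-series; the 4-jet and mu = 6 give E_6.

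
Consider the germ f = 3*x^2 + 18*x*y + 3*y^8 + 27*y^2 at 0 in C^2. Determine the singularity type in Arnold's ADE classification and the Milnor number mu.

Type A_{7}, Milnor number mu = 7.

The Hessian of f at 0 has rank 1. Corank 1: A-series; mu = 7 gives A_7.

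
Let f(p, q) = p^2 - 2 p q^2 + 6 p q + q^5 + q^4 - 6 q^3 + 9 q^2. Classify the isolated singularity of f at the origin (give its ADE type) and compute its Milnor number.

Type A4, Milnor number mu = 4.

The Hessian of f at 0 is [[2, 6], [6, 18]] with rank 1, so corank 1. A Groebner basis of the Jacobian ideal J(f) in C{p,q} is {p^2 + 6*p*q + 9*p + 27*q, -p + q^2 - 3*q}; counting standard monomials gives mu = 4. Corank 1: A-series; mu = 4 gives A_4.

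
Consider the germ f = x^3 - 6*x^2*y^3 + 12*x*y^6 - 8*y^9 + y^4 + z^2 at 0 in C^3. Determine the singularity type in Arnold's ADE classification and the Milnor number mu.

Type E_6, Milnor number mu = 6.

The Hessian of f at 0 has rank 1. Corank 2; j^3 = x^3 is a perfect cube, so E-series; the 4-jet and mu = 6 give E_6.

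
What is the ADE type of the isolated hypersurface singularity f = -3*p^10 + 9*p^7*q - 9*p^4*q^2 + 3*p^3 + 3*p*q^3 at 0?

E7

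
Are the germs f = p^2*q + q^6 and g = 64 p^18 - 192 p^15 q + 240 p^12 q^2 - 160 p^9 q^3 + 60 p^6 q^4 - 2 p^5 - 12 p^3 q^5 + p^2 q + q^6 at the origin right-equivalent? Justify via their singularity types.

Yes.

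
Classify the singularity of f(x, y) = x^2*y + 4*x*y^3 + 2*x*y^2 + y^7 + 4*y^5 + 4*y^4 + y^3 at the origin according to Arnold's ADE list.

D_8

The Hessian of f at 0 has rank 0. Corank 2; j^3 = y*(x + y)^2 has shape L^2 M (L != M), so D-series; mu = 8 gives D_8.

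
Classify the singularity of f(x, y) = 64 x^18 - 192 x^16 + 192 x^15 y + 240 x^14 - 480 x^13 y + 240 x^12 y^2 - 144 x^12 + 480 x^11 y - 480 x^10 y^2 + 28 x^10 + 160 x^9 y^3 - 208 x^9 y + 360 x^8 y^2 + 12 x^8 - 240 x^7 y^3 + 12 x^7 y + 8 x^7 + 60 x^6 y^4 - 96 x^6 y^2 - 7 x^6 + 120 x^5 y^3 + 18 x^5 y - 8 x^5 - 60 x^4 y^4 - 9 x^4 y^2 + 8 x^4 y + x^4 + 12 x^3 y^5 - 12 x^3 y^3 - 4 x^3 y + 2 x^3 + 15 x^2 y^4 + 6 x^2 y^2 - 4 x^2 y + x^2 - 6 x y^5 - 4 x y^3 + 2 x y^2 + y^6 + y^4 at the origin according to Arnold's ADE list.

A_5

The Hessian of f at 0 has rank 1. Corank 1: A-series; mu = 5 gives A_5.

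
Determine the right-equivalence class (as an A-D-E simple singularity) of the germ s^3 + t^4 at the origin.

E6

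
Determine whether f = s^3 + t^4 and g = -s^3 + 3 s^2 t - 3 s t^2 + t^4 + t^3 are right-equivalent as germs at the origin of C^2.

The Hessian of f at 0 has rank 0. Corank 2; j^3 = s^3 is a perfect cube, so E-series; the 4-jet and mu = 6 give E_6. The Hessian of g at 0 has rank 0. Corank 2; j^3 = -(s - t)^3 is a perfect cube, so E-series; the 4-jet and mu = 6 give E_6. Both have type E_6, hence right-equivalent.

Yes.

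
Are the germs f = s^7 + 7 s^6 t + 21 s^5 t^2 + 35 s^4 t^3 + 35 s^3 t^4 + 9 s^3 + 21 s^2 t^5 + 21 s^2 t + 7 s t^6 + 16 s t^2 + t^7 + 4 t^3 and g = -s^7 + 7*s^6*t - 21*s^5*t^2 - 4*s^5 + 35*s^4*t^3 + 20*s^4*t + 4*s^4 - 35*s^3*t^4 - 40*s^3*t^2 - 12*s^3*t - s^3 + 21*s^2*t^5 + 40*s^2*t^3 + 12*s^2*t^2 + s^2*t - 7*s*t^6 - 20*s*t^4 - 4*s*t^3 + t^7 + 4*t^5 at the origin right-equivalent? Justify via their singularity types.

Yes.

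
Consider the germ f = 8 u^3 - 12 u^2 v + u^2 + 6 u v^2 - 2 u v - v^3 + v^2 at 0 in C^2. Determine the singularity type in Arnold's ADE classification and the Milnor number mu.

The Hessian of f at 0 has rank 1. Corank 1: A-series; mu = 2 gives A_2.

Type A_{2}, Milnor number mu = 2.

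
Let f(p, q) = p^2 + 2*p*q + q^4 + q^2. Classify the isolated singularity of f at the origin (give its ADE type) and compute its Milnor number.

Type A_{3}, Milnor number mu = 3.

The Hessian of f at 0 has rank 1. Corank 1: A-series; mu = 3 gives A_3.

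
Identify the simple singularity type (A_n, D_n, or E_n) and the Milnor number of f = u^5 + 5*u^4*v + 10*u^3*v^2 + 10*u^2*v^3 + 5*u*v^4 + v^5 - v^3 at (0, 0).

The Hessian of f at 0 is [[0, 0], [0, 0]] with rank 0, so corank 2. A Groebner basis of the Jacobian ideal J(f) in C{u,v} is {u^4 + 4*u^3*v, v^2}; counting standard monomials gives mu = 8. Corank 2; j^3 = -v^3 is a perfect cube, so E-series; the 5-jet and mu = 8 give E_8.

Type E8, Milnor number mu = 8.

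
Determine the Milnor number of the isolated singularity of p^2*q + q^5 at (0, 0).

6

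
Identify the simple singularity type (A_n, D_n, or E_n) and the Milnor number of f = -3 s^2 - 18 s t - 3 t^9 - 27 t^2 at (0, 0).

Type A_8, Milnor number mu = 8.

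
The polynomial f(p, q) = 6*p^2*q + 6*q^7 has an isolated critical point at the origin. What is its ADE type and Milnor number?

Type D_8, Milnor number mu = 8.

The Hessian of f at 0 has rank 0. Corank 2; j^3 = 6*p^2*q has shape L^2 M (L != M), so D-series; mu = 8 gives D_8.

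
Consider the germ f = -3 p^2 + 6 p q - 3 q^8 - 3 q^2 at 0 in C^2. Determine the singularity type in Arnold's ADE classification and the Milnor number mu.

Type A7, Milnor number mu = 7.

The Hessian of f at 0 has rank 1. Corank 1: A-series; mu = 7 gives A_7.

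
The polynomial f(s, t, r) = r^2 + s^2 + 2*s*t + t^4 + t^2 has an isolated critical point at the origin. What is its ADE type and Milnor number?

Type A_3, Milnor number mu = 3.

The Hessian of f at 0 is [[2, 2, 0], [2, 2, 0], [0, 0, 2]] with rank 2, so corank 1. A Groebner basis of the Jacobian ideal J(f) in C{s,t,r} is {t^3, s + t, r}; counting standard monomials gives mu = 3. Corank 1: A-series; mu = 3 gives A_3.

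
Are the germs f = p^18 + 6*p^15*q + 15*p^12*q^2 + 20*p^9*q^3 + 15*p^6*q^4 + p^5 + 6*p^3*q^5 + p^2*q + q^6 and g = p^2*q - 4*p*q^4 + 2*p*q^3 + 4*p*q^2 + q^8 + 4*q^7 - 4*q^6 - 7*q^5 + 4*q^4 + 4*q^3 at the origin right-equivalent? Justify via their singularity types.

No.

The Hessian of f at 0 has rank 0. Corank 2; j^3 = p^2*q has shape L^2 M (L != M), so D-series; mu = 7 gives D_7. The Hessian of g at 0 has rank 0. Corank 2; j^3 = q*(p + 2*q)^2 has shape L^2 M (L != M), so D-series; mu = 9 gives D_9. f is D_7 but g is D_9, hence not right-equivalent.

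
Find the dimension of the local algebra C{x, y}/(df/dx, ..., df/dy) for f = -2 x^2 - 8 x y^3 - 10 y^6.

5

The Hessian of f at 0 has rank 1. Corank 1: A-series; mu = 5 gives A_5.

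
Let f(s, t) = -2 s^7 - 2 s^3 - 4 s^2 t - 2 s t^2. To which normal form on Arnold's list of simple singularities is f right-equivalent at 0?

D_8

The Hessian of f at 0 is [[0, 0], [0, 0]] with rank 0, so corank 2. A Groebner basis of the Jacobian ideal J(f) in C{s,t} is {s*t/7 + t^6 + t^2/7, s*t^2 + t^3, s^2 + s*t}; counting standard monomials gives mu = 8. Corank 2; j^3 = -2*s*(s + t)^2 has shape L^2 M (L != M), so D-series; mu = 8 gives D_8.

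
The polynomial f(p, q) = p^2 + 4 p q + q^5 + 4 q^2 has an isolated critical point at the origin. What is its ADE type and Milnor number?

The Hessian of f at 0 has rank 1. Corank 1: A-series; mu = 4 gives A_4.

Type A_{4}, Milnor number mu = 4.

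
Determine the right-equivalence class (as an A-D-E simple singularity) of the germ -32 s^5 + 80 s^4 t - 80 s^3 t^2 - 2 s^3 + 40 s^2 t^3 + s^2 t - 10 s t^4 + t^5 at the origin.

The Hessian of f at 0 has rank 0. Corank 2; j^3 = -s^2*(2*s - t) has shape L^2 M (L != M), so D-series; mu = 6 gives D_6.

D6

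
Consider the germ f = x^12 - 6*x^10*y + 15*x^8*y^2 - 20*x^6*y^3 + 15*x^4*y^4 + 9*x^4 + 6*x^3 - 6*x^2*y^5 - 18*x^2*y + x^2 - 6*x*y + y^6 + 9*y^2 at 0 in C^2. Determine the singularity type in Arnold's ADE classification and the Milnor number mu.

Type A_5, Milnor number mu = 5.

The Hessian of f at 0 has rank 1. Corank 1: A-series; mu = 5 gives A_5.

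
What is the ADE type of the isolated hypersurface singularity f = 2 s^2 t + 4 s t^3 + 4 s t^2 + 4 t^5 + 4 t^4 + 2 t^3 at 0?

D6

The Hessian of f at 0 is [[0, 0], [0, 0]] with rank 0, so corank 2. A Groebner basis of the Jacobian ideal J(f) in C{s,t} is {s^3 - 3*s^2/4 - 5*s*t/2 - 7*t^2/4, s^2*t + s^2/2 + 2*s*t + 3*t^2/2, -s^2/4 + s*t^2 - 3*s*t/2 - 5*t^2/4, s*t + t^3 + t^2}; counting standard monomials gives mu = 6. Corank 2; j^3 = 2*t*(s + t)^2 has shape L^2 M (L != M), so D-series; mu = 6 gives D_6.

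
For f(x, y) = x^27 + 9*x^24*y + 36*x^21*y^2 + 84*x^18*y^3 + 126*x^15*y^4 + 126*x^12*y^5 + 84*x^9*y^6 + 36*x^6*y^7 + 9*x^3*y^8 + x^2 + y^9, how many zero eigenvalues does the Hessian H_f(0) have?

1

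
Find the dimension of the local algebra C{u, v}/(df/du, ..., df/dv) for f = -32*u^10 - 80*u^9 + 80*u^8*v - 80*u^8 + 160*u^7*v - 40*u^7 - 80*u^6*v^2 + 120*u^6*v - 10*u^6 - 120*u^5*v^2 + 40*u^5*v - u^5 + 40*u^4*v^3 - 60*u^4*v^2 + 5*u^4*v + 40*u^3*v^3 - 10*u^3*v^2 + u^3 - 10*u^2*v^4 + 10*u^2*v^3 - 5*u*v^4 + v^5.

The Hessian of f at 0 has rank 0. Corank 2; j^3 = u^3 is a perfect cube, so E-series; the 5-jet and mu = 8 give E_8.

8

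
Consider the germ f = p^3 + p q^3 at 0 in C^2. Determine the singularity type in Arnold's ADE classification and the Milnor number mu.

Type E_7, Milnor number mu = 7.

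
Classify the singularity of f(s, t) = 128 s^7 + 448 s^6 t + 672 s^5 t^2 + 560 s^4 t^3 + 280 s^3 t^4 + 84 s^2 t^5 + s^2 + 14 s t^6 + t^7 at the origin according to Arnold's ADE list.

The Hessian of f at 0 is [[2, 0], [0, 0]] with rank 1, so corank 1. A Groebner basis of the Jacobian ideal J(f) in C{s,t} is {t^6, s}; counting standard monomials gives mu = 6. Corank 1: A-series; mu = 6 gives A_6.

A_6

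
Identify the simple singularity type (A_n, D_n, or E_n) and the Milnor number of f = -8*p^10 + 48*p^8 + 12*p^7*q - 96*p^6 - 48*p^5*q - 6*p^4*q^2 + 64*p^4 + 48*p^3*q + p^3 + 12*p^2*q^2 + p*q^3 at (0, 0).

The Hessian of f at 0 has rank 0. Corank 2; j^3 = p^3 is a perfect cube, so E-series; the 4-jet and mu = 7 give E_7.

Type E_{7}, Milnor number mu = 7.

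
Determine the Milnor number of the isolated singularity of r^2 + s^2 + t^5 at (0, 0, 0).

The Hessian of f at 0 is [[2, 0, 0], [0, 0, 0], [0, 0, 2]] with rank 2, so corank 1. A Groebner basis of the Jacobian ideal J(f) in C{s,t,r} is {t^4, s, r}; counting standard monomials gives mu = 4. Corank 1: A-series; mu = 4 gives A_4.

4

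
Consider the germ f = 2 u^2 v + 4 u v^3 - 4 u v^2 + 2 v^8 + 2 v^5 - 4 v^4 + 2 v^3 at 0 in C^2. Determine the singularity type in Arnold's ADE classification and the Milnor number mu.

The Hessian of f at 0 has rank 0. Corank 2; j^3 = 2*v*(u - v)^2 has shape L^2 M (L != M), so D-series; mu = 9 gives D_9.

Type D9, Milnor number mu = 9.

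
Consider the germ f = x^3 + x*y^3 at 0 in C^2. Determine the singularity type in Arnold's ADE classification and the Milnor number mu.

Type E_7, Milnor number mu = 7.

The Hessian of f at 0 has rank 0. Corank 2; j^3 = x^3 is a perfect cube, so E-series; the 4-jet and mu = 7 give E_7.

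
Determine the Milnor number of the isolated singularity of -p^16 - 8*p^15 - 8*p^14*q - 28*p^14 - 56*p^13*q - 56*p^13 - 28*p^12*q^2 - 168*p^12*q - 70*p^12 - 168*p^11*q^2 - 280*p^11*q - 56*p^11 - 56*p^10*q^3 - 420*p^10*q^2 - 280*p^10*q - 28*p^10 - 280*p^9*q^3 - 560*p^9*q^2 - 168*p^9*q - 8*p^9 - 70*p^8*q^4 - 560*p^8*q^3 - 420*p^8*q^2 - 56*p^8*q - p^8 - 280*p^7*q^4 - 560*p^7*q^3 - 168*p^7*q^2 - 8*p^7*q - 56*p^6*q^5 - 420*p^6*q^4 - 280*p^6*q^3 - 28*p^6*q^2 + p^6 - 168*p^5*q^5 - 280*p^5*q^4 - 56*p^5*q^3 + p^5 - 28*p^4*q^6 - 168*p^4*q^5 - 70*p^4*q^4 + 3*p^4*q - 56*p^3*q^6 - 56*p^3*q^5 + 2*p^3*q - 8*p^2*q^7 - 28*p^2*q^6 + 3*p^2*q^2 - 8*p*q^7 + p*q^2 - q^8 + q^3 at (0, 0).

9

The Hessian of f at 0 has rank 0. Corank 2; j^3 = q^2*(p + q) has shape L^2 M (L != M), so D-series; mu = 9 gives D_9.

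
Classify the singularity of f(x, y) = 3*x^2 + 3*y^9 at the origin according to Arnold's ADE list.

The Hessian of f at 0 is [[6, 0], [0, 0]] with rank 1, so corank 1. A Groebner basis of the Jacobian ideal J(f) in C{x,y} is {y^8, x}; counting standard monomials gives mu = 8. Corank 1: A-series; mu = 8 gives A_8.

A_8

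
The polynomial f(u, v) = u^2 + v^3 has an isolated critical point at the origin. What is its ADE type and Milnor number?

Type A2, Milnor number mu = 2.

The Hessian of f at 0 has rank 1. Corank 1: A-series; mu = 2 gives A_2.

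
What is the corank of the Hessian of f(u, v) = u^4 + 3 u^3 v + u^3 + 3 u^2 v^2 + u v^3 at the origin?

The Hessian at 0 is [[0, 0], [0, 0]] of rank 0; hence corank 2.

2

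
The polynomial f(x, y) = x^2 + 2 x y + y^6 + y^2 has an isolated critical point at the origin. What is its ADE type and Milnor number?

Type A_{5}, Milnor number mu = 5.

The Hessian of f at 0 is [[2, 2], [2, 2]] with rank 1, so corank 1. A Groebner basis of the Jacobian ideal J(f) in C{x,y} is {y^5, x + y}; counting standard monomials gives mu = 5. Corank 1: A-series; mu = 5 gives A_5.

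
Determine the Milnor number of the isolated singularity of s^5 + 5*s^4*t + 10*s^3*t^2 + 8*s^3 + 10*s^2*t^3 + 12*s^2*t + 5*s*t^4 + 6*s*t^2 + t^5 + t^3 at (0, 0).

The Hessian of f at 0 has rank 0. Corank 2; j^3 = (2*s + t)^3 is a perfect cube, so E-series; the 5-jet and mu = 8 give E_8.

8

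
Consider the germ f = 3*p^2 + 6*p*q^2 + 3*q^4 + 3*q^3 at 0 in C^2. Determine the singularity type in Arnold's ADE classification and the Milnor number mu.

Type A_{2}, Milnor number mu = 2.

The Hessian of f at 0 has rank 1. Corank 1: A-series; mu = 2 gives A_2.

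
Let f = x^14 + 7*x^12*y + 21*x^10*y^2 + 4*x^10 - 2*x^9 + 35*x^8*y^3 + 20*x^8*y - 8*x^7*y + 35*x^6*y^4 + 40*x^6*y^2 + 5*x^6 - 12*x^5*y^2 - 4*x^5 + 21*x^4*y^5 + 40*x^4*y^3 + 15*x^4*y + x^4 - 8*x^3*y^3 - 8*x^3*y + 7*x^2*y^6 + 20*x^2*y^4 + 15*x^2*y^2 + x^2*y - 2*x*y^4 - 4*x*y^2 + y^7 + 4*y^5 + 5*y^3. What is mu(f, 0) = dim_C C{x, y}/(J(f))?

The Hessian of f at 0 has rank 0. Corank 2; j^3 = y*(x^2 - 4*x*y + 5*y^2) splits into three distinct lines over C (the quadratic factor has nonzero discriminant), so D_4.

4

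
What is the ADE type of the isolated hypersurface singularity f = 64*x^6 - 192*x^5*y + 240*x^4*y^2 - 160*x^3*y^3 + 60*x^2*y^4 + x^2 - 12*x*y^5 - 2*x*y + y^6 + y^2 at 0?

A5

The Hessian of f at 0 has rank 1. Corank 1: A-series; mu = 5 gives A_5.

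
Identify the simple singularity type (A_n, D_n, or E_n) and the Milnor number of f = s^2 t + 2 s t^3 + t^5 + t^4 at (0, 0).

Type D_{5}, Milnor number mu = 5.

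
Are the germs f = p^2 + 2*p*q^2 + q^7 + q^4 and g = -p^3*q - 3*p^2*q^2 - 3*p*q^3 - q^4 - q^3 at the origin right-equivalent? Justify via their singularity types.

No.

The Hessian of f at 0 has rank 1. Corank 1: A-series; mu = 6 gives A_6. The Hessian of g at 0 has rank 0. Corank 2; j^3 = -q^3 is a perfect cube, so E-series; the 4-jet and mu = 7 give E_7. f is A_6 but g is E_7, hence not right-equivalent.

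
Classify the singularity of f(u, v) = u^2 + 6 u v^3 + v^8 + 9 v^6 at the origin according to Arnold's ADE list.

A_{7}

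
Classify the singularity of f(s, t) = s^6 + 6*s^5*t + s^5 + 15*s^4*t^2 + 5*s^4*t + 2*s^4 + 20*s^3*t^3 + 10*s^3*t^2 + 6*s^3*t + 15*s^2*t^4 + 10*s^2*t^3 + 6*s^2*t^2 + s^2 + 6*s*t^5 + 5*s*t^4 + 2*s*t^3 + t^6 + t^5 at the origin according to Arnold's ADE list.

A_{4}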